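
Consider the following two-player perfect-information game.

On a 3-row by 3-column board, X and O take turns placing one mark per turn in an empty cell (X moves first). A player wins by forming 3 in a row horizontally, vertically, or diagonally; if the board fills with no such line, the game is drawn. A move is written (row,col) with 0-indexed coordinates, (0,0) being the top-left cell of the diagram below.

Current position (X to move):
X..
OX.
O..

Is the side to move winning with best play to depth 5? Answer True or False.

p1 X@[X../OX./O..]: (0,1)[XX./OX./O..]+1* (0,2)[X.X/OX./O..]+1 (1,2)[X../OXX/O..]+0 (2,1)[X../OX./OX.]+1 (2,2)[X../OX./O.X]+1
p2 O@[XX./OX./O..]: (0,2)[XXO/OX./O..]-1* (1,2)[XX./OXO/O..]-1 (2,1)[XX./OX./OO.]-1 (2,2)[XX./OX./O.O]-1
p3 X@[XXO/OX./O..]: (1,2)[XXO/OXX/O..]+1* (2,1)[XXO/OX./OX.]+1 (2,2)[XXO/OX./O.X]+1
p4 O@[XXO/OXX/O..]: (2,1)[XXO/OXX/OO.]-1* (2,2)[XXO/OXX/O.O]-1
p5 X@[XXO/OXX/OO.]: (2,2)[XXO/OXX/OOX]+1*
p6 O@[XXO/OXX/OOX] terminal -1; root [X../OX./O..] d5

X winning at [X../OX./O..]: True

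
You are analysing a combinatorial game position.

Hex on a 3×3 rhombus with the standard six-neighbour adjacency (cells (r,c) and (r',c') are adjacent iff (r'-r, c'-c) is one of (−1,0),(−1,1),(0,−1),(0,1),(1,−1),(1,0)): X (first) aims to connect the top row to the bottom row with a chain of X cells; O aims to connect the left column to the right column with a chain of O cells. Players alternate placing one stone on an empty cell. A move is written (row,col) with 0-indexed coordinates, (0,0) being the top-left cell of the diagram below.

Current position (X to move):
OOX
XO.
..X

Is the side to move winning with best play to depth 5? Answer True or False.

X winning at [OOX/XO./..X]: True

p1 X@[OOX/XO./..X]: (1,2)[OOX/XOX/..X]+1* (2,0)[OOX/XO./X.X]-1 (2,1)[OOX/XO./.XX]-1
p2 O@[OOX/XOX/..X] terminal -1; root [OOX/XO./..X] d5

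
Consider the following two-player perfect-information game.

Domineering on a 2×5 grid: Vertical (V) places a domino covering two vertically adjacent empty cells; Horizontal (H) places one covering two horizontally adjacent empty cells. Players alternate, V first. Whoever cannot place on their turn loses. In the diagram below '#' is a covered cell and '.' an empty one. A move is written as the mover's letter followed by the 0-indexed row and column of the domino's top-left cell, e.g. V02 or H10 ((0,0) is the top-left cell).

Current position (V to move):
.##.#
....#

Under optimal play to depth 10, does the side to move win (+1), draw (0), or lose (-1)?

value(.##.#/....#, V) = -1

[.##.#/....#] V move#1: V00:-1/###.#/#...#*, V03:-1/.####/...##
[###.#/#...#] H move#2: H11:-1/###.#/###.#, H12:+1/###.#/#.###*
[###.#/#.###] end (terminal -1, V#3); searched .##.#/....# to 10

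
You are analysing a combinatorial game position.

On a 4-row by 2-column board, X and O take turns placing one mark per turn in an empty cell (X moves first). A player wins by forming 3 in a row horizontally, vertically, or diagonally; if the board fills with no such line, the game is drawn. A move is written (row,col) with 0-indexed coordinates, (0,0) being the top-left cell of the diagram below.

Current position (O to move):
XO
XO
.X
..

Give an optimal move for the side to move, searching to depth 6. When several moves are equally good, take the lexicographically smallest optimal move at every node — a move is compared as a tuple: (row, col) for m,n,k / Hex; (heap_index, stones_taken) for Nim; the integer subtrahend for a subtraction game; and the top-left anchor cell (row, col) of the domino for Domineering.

ply 1, O at XO/XO/.X/.. | (2,0)=+0→XO/XO/OX/..*; (3,0)=-1→XO/XO/.X/O.; (3,1)=-1→XO/XO/.X/.O
ply 2, X at XO/XO/OX/.. | (3,0)=+0→XO/XO/OX/X.*; (3,1)=+0→XO/XO/OX/.X
ply 3, O at XO/XO/OX/X. | (3,1)=+0→XO/XO/OX/XO*
ply 4: XO/XO/OX/XO is terminal +0 (X); from XO/XO/.X/.. depth 6

O's best at [XO/XO/.X/..]: (2,0)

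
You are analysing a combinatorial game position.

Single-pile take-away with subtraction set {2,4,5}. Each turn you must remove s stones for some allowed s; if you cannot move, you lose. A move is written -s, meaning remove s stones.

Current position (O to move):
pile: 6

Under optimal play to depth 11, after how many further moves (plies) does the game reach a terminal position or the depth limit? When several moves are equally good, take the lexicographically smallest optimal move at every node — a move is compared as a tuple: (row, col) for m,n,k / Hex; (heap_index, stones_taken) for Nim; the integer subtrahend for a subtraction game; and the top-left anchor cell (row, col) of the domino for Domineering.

[6] O move#1: -2:-1/4, -4:-1/2, -5:+1/1*
[1] end (terminal -1, X#2); searched 6 to 11

PV length from [6]: 1 ply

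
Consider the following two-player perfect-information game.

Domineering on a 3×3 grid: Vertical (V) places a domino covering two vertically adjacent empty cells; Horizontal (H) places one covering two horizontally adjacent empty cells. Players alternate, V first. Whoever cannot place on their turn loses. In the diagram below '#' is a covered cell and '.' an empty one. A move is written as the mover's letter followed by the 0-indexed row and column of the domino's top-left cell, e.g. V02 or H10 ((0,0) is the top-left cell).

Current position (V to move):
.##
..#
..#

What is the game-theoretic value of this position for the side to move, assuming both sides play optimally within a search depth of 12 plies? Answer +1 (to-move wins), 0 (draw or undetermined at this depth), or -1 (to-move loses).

value(.##/..#/..#, V) = +1

[.##/..#/..#] V move#1: V00:-1/###/#.#/..#, V10:+1/.##/#.#/#.#*, V11:+1/.##/.##/.##
[.##/#.#/#.#] end (terminal -1, H#2); searched .##/..#/..# to 12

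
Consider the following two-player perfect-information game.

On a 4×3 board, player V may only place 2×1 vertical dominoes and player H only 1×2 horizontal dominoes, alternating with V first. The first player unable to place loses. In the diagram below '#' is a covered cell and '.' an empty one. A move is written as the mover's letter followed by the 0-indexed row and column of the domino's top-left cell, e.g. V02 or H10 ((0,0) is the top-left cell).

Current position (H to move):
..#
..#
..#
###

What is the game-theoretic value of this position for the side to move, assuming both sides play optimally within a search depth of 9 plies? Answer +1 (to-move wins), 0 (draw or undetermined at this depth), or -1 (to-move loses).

value(..#/..#/..#/###, H) = +1

[..#/..#/..#/###] H move#1: H00:-1/###/..#/..#/###, H10:+1/..#/###/..#/###*, H20:-1/..#/..#/###/###
[..#/###/..#/###] end (terminal -1, V#2); searched ..#/..#/..#/### to 9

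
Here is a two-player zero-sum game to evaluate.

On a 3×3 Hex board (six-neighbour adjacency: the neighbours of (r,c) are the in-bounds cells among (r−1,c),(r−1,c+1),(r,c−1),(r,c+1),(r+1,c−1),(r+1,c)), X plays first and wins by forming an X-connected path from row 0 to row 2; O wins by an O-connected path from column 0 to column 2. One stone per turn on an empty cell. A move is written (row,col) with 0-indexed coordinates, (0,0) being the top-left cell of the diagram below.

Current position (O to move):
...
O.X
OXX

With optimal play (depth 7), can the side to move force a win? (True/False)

p1 O@[.../O.X/OXX]: (0,0)[O../O.X/OXX]-1 (0,1)[.O./O.X/OXX]-1 (0,2)[..O/O.X/OXX]+1* (1,1)[.../OOX/OXX]-1
p2 X@[..O/O.X/OXX]: (0,0)[X.O/O.X/OXX]-1* (0,1)[.XO/O.X/OXX]-1 (1,1)[..O/OXX/OXX]-1
p3 O@[X.O/O.X/OXX]: (0,1)[XOO/O.X/OXX]+1* (1,1)[X.O/OOX/OXX]+1
p4 X@[XOO/O.X/OXX] terminal -1; root [.../O.X/OXX] d7

O winning at [.../O.X/OXX]: True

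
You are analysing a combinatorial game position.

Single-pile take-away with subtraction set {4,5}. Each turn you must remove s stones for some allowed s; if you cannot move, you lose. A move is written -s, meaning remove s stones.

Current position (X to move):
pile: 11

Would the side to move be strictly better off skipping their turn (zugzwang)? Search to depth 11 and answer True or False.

zugzwang(11, X) = True

ply 1, X at 11 | -4=-1→7*; -5=-1→6
ply 2, O at 7 | -4=+1→3*; -5=+1→2
ply 3: 3 is terminal -1 (X); from 11 depth 11
if X skipped the turn, O would face:
~ ply 1, O at 11 | -4=-1→7*; -5=-1→6
~ ply 2, X at 7 | -4=+1→3*; -5=+1→2
~ ply 3: 3 is terminal -1 (O); from 11 depth 11
compare (X): move=-1 vs pass=+1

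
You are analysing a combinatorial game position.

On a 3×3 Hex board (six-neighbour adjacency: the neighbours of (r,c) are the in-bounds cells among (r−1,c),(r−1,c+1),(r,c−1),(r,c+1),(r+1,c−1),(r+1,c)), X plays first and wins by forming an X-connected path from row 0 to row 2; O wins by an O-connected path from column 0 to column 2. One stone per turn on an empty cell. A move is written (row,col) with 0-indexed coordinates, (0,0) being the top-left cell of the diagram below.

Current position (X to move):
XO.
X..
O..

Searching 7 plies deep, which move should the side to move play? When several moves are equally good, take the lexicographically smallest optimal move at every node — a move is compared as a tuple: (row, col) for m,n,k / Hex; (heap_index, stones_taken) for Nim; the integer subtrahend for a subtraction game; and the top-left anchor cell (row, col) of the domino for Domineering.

X's best at [XO./X../O..]: (1,2)

[XO./X../O..] X move#1: (0,2):-1/XOX/X../O.., (1,1):-1/XO./XX./O.., (1,2):+1/XO./X.X/O..*, (2,1):-1/XO./X../OX., (2,2):-1/XO./X../O.X
[XO./X.X/O..] O move#2: (0,2):-1/XOO/X.X/O..*, (1,1):-1/XO./XOX/O.., (2,1):-1/XO./X.X/OO., (2,2):-1/XO./X.X/O.O
[XOO/X.X/O..] X move#3: (1,1):+1/XOO/XXX/O..*, (2,1):-1/XOO/X.X/OX., (2,2):-1/XOO/X.X/O.X
[XOO/XXX/O..] O move#4: (2,1):-1/XOO/XXX/OO.*, (2,2):-1/XOO/XXX/O.O
[XOO/XXX/OO.] X move#5: (2,2):+1/XOO/XXX/OOX*
[XOO/XXX/OOX] end (terminal -1, O#6); searched XO./X../O.. to 7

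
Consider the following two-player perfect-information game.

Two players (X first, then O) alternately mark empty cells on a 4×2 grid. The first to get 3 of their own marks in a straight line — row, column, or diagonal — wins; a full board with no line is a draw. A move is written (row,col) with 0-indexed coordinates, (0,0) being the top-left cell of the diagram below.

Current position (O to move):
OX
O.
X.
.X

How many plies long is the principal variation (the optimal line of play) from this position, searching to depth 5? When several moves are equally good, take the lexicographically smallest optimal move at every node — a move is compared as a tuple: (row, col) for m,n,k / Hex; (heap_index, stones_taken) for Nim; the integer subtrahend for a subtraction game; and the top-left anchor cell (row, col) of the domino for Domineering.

PV length from [OX/O./X./.X]: 3 plies

p1 O@[OX/O./X./.X]: (1,1)[OX/OO/X./.X]+0* (2,1)[OX/O./XO/.X]+0 (3,0)[OX/O./X./OX]+0
p2 X@[OX/OO/X./.X]: (2,1)[OX/OO/XX/.X]+0* (3,0)[OX/OO/X./XX]+0
p3 O@[OX/OO/XX/.X]: (3,0)[OX/OO/XX/OX]+0*
p4 X@[OX/OO/XX/OX] terminal +0; root [OX/O./X./.X] d5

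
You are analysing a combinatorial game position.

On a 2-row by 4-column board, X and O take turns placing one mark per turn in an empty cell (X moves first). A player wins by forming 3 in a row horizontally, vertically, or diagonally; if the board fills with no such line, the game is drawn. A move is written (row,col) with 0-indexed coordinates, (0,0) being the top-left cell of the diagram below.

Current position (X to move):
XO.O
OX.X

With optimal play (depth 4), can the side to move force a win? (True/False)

X winning at [XO.O/OX.X]: True

p1 X@[XO.O/OX.X]: (0,2)[XOXO/OX.X]+0 (1,2)[XO.O/OXXX]+1*
p2 O@[XO.O/OXXX] terminal -1; root [XO.O/OX.X] d4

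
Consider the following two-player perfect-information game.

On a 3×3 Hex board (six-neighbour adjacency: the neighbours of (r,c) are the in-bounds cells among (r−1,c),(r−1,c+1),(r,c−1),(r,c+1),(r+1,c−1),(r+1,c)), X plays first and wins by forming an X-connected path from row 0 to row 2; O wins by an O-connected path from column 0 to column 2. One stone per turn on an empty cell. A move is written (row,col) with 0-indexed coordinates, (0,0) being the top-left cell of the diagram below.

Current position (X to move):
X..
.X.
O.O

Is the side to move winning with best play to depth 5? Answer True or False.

X winning at [X../.X./O.O]: True

[X../.X./O.O] X move#1: (0,1):-1/XX./.X./O.O, (0,2):-1/X.X/.X./O.O, (1,0):-1/X../XX./O.O, (1,2):-1/X../.XX/O.O, (2,1):+1/X../.X./OXO*
[X../.X./OXO] O move#2: (0,1):-1/XO./.X./OXO*, (0,2):-1/X.O/.X./OXO, (1,0):-1/X../OX./OXO, (1,2):-1/X../.XO/OXO
[XO./.X./OXO] X move#3: (0,2):+1/XOX/.X./OXO*, (1,0):+1/XO./XX./OXO, (1,2):+1/XO./.XX/OXO
[XOX/.X./OXO] end (terminal -1, O#4); searched X../.X./O.O to 5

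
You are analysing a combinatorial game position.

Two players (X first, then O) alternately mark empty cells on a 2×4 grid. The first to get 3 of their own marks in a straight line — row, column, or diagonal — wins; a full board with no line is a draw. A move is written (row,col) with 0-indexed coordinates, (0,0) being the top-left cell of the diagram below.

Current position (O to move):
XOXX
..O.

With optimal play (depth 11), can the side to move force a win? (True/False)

O winning at [XOXX/..O.]: True

ply 1, O at XOXX/..O. | (1,0)=+0→XOXX/O.O.; (1,1)=+1→XOXX/.OO.*; (1,3)=+0→XOXX/..OO
ply 2, X at XOXX/.OO. | (1,0)=-1→XOXX/XOO.*; (1,3)=-1→XOXX/.OOX
ply 3, O at XOXX/XOO. | (1,3)=+1→XOXX/XOOO*
ply 4: XOXX/XOOO is terminal -1 (X); from XOXX/..O. depth 11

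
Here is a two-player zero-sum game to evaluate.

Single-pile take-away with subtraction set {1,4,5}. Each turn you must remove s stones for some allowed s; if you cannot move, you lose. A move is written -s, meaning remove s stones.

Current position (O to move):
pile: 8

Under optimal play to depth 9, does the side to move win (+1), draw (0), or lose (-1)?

value(8, O) = -1

ply 1, O at 8 | -1=-1→7*; -4=-1→4; -5=-1→3
ply 2, X at 7 | -1=-1→6; -4=-1→3; -5=+1→2*
ply 3, O at 2 | -1=-1→1*
ply 4, X at 1 | -1=+1→0*
ply 5: 0 is terminal -1 (O); from 8 depth 9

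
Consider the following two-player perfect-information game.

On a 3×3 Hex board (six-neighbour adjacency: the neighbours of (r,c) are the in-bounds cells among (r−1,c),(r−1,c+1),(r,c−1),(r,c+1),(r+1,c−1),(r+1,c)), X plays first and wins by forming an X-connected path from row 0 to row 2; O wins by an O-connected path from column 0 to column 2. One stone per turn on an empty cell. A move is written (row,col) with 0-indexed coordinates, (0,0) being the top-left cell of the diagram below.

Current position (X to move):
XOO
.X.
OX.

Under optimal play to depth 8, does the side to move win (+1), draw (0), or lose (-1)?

value(XOO/.X./OX., X) = +1

p1 X@[XOO/.X./OX.]: (1,0)[XOO/XX./OX.]+1* (1,2)[XOO/.XX/OX.]-1 (2,2)[XOO/.X./OXX]-1
p2 O@[XOO/XX./OX.] terminal -1; root [XOO/.X./OX.] d8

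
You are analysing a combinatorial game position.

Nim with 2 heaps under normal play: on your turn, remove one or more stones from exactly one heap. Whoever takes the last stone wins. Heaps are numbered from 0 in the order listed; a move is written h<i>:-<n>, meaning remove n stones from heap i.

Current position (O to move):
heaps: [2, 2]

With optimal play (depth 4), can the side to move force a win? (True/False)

O winning at [(2,2)]: False

ply 1, O at (2,2) | h0:-1=-1→(1,2)*; h0:-2=-1→(0,2); h1:-1=-1→(2,1); h1:-2=-1→(2,0)
ply 2, X at (1,2) | h0:-1=-1→(0,2); h1:-1=+1→(1,1)*; h1:-2=-1→(1,0)
ply 3, O at (1,1) | h0:-1=-1→(0,1)*; h1:-1=-1→(1,0)
ply 4, X at (0,1) | h1:-1=+1→(0,0)*
ply 5: (0,0) is terminal -1 (O); from (2,2) depth 4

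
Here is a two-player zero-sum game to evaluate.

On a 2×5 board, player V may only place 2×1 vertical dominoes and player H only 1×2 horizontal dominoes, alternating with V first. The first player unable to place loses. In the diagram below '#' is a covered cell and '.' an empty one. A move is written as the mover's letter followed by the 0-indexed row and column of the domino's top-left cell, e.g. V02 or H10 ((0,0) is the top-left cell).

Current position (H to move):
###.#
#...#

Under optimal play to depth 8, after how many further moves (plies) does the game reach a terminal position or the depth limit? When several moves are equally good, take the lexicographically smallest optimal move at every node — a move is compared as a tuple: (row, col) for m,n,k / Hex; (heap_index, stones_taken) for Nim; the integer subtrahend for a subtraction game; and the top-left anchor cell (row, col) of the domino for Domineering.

PV length from [###.#/#...#]: 1 ply

ply 1, H at ###.#/#...# | H11=-1→###.#/###.#; H12=+1→###.#/#.###*
ply 2: ###.#/#.### is terminal -1 (V); from ###.#/#...# depth 8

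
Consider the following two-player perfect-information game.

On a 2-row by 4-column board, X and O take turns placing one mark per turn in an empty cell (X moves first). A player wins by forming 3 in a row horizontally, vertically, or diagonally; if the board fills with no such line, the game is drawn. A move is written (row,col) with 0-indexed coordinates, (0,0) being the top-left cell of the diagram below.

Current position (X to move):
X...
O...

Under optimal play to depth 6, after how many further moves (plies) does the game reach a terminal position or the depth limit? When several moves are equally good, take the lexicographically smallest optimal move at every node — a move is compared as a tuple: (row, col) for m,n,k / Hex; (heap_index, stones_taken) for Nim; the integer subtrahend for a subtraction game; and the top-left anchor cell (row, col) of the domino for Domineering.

[X.../O...] X move#1: (0,1):+0/XX../O...*, (0,2):+0/X.X./O..., (0,3):+0/X..X/O..., (1,1):+0/X.../OX.., (1,2):+0/X.../O.X., (1,3):+0/X.../O..X
[XX../O...] O move#2: (0,2):+0/XXO./O...*, (0,3):-1/XX.O/O..., (1,1):-1/XX../OO.., (1,2):-1/XX../O.O., (1,3):-1/XX../O..O
[XXO./O...] X move#3: (0,3):+0/XXOX/O...*, (1,1):+0/XXO./OX.., (1,2):+0/XXO./O.X., (1,3):+0/XXO./O..X
[XXOX/O...] O move#4: (1,1):+0/XXOX/OO..*, (1,2):+0/XXOX/O.O., (1,3):+0/XXOX/O..O
[XXOX/OO..] X move#5: (1,2):+0/XXOX/OOX.*, (1,3):-1/XXOX/OO.X
[XXOX/OOX.] O move#6: (1,3):+0/XXOX/OOXO*
[XXOX/OOXO] end (terminal +0, X#7); searched X.../O... to 6

PV length from [X.../O...]: 6 plies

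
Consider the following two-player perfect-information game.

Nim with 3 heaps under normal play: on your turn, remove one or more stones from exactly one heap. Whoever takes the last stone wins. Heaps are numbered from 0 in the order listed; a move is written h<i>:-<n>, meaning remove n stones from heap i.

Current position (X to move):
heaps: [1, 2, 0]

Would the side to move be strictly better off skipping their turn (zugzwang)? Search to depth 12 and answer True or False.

zugzwang((1,2,0), X) = False

[(1,2,0)] X move#1: h0:-1:-1/(0,2,0), h1:-1:+1/(1,1,0)*, h1:-2:-1/(1,0,0)
[(1,1,0)] O move#2: h0:-1:-1/(0,1,0)*, h1:-1:-1/(1,0,0)
[(0,1,0)] X move#3: h1:-1:+1/(0,0,0)*
[(0,0,0)] end (terminal -1, O#4); searched (1,2,0) to 12
pass branch (O moves first from the same position):
  | [(1,2,0)] O move#1: h0:-1:-1/(0,2,0), h1:-1:+1/(1,1,0)*, h1:-2:-1/(1,0,0)
  | [(1,1,0)] X move#2: h0:-1:-1/(0,1,0)*, h1:-1:-1/(1,0,0)
  | [(0,1,0)] O move#3: h1:-1:+1/(0,0,0)*
  | [(0,0,0)] end (terminal -1, X#4); searched (1,2,0) to 12
X moving scores +1; X passing scores -1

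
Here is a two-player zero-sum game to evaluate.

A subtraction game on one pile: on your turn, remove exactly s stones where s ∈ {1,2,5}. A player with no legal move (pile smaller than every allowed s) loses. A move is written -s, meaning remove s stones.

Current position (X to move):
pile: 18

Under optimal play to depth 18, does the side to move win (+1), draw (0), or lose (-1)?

value(18, X) = -1

p1 X@[18]: -1[17]-1* -2[16]-1 -5[13]-1
p2 O@[17]: -1[16]-1 -2[15]+1* -5[12]+1
p3 X@[15]: -1[14]-1* -2[13]-1 -5[10]-1
p4 O@[14]: -1[13]-1 -2[12]+1* -5[9]+1
p5 X@[12]: -1[11]-1* -2[10]-1 -5[7]-1
p6 O@[11]: -1[10]-1 -2[9]+1* -5[6]+1
p7 X@[9]: -1[8]-1* -2[7]-1 -5[4]-1
p8 O@[8]: -1[7]-1 -2[6]+1* -5[3]+1
p9 X@[6]: -1[5]-1* -2[4]-1 -5[1]-1
p10 O@[5]: -1[4]-1 -2[3]+1* -5[0]+1
p11 X@[3]: -1[2]-1* -2[1]-1
p12 O@[2]: -1[1]-1 -2[0]+1*
p13 X@[0] terminal -1; root [18] d18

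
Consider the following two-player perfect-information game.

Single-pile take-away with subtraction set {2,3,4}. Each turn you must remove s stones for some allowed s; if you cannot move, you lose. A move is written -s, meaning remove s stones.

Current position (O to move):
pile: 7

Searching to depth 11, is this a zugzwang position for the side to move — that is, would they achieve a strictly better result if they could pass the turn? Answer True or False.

zugzwang(7, O) = True

p1 O@[7]: -2[5]-1* -3[4]-1 -4[3]-1
p2 X@[5]: -2[3]-1 -3[2]-1 -4[1]+1*
p3 O@[1] terminal -1; root [7] d11
if O skipped the turn, X would face:
~ p1 X@[7]: -2[5]-1* -3[4]-1 -4[3]-1
~ p2 O@[5]: -2[3]-1 -3[2]-1 -4[1]+1*
~ p3 X@[1] terminal -1; root [7] d11
compare (O): move=-1 vs pass=+1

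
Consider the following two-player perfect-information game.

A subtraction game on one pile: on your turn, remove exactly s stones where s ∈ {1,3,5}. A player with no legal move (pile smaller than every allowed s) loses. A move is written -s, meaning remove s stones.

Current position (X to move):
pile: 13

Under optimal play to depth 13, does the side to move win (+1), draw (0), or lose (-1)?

p1 X@[13]: -1[12]+1* -3[10]+1 -5[8]+1
p2 O@[12]: -1[11]-1* -3[9]-1 -5[7]-1
p3 X@[11]: -1[10]+1* -3[8]+1 -5[6]+1
p4 O@[10]: -1[9]-1* -3[7]-1 -5[5]-1
p5 X@[9]: -1[8]+1* -3[6]+1 -5[4]+1
p6 O@[8]: -1[7]-1* -3[5]-1 -5[3]-1
p7 X@[7]: -1[6]+1* -3[4]+1 -5[2]+1
p8 O@[6]: -1[5]-1* -3[3]-1 -5[1]-1
p9 X@[5]: -1[4]+1* -3[2]+1 -5[0]+1
p10 O@[4]: -1[3]-1* -3[1]-1
p11 X@[3]: -1[2]+1* -3[0]+1
p12 O@[2]: -1[1]-1*
p13 X@[1]: -1[0]+1*
p14 O@[0] terminal -1; root [13] d13

value(13, X) = +1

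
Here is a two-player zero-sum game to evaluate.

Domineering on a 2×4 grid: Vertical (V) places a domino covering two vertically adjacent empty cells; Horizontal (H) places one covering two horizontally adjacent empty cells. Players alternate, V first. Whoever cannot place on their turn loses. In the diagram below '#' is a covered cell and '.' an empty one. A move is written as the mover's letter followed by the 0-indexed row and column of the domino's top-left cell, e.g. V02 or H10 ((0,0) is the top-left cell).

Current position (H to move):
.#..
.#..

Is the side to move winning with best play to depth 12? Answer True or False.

H winning at [.#../.#..]: True

[.#../.#..] H move#1: H02:+1/.###/.#..*, H12:+1/.#../.###
[.###/.#..] V move#2: V00:-1/####/##..*
[####/##..] H move#3: H12:+1/####/####*
[####/####] end (terminal -1, V#4); searched .#../.#.. to 12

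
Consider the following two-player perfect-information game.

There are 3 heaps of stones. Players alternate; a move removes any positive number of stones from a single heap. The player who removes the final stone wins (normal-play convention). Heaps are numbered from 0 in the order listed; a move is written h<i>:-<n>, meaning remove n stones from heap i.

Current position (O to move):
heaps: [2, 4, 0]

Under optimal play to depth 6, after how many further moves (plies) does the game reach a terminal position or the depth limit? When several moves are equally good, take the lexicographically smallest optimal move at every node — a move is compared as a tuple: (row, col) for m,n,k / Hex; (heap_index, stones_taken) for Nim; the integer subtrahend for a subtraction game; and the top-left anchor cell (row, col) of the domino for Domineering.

PV length from [(2,4,0)]: 5 plies

[(2,4,0)] O move#1: h0:-1:-1/(1,4,0), h0:-2:-1/(0,4,0), h1:-1:-1/(2,3,0), h1:-2:+1/(2,2,0)*, h1:-3:-1/(2,1,0), h1:-4:-1/(2,0,0)
[(2,2,0)] X move#2: h0:-1:-1/(1,2,0)*, h0:-2:-1/(0,2,0), h1:-1:-1/(2,1,0), h1:-2:-1/(2,0,0)
[(1,2,0)] O move#3: h0:-1:-1/(0,2,0), h1:-1:+1/(1,1,0)*, h1:-2:-1/(1,0,0)
[(1,1,0)] X move#4: h0:-1:-1/(0,1,0)*, h1:-1:-1/(1,0,0)
[(0,1,0)] O move#5: h1:-1:+1/(0,0,0)*
[(0,0,0)] end (terminal -1, X#6); searched (2,4,0) to 6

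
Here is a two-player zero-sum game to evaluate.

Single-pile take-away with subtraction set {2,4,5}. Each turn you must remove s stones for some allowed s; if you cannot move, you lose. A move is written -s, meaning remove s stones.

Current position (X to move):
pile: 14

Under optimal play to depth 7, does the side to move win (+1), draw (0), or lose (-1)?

ply 1, X at 14 | -2=-1→12*; -4=-1→10; -5=-1→9
ply 2, O at 12 | -2=-1→10; -4=+1→8*; -5=+1→7
ply 3, X at 8 | -2=-1→6*; -4=-1→4; -5=-1→3
ply 4, O at 6 | -2=-1→4; -4=-1→2; -5=+1→1*
ply 5: 1 is terminal -1 (X); from 14 depth 7

value(14, X) = -1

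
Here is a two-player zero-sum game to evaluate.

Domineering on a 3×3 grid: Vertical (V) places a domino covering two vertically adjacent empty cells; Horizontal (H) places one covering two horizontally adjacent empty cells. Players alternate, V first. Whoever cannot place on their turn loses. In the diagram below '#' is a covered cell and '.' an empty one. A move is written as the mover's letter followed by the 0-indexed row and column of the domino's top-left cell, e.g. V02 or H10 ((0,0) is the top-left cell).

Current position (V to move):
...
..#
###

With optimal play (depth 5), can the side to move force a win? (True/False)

ply 1, V at .../..#/### | V00=-1→#../#.#/###; V01=+1→.#./.##/###*
ply 2: .#./.##/### is terminal -1 (H); from .../..#/### depth 5

V winning at [.../..#/###]: True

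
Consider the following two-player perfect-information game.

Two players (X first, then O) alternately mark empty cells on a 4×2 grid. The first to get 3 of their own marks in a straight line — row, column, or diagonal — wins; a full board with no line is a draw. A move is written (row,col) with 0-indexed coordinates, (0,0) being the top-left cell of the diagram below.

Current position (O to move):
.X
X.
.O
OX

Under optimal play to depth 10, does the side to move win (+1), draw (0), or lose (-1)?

value(.X/X./.O/OX, O) = 0

ply 1, O at .X/X./.O/OX | (0,0)=+0→OX/X./.O/OX*; (1,1)=+0→.X/XO/.O/OX; (2,0)=+0→.X/X./OO/OX
ply 2, X at OX/X./.O/OX | (1,1)=+0→OX/XX/.O/OX*; (2,0)=+0→OX/X./XO/OX
ply 3, O at OX/XX/.O/OX | (2,0)=+0→OX/XX/OO/OX*
ply 4: OX/XX/OO/OX is terminal +0 (X); from .X/X./.O/OX depth 10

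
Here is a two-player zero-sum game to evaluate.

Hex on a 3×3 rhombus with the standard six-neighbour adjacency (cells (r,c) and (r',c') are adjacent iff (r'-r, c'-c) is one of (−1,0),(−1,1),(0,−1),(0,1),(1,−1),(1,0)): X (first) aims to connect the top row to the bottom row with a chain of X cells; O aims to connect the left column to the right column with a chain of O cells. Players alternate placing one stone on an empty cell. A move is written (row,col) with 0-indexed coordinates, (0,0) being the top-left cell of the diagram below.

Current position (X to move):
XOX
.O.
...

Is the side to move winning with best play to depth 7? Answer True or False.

X winning at [XOX/.O./...]: True

[XOX/.O./...] X move#1: (1,0):+1/XOX/XO./...*, (1,2):+1/XOX/.OX/..., (2,0):+1/XOX/.O./X.., (2,1):-1/XOX/.O./.X., (2,2):-1/XOX/.O./..X
[XOX/XO./...] O move#2: (1,2):-1/XOX/XOO/...*, (2,0):-1/XOX/XO./O.., (2,1):-1/XOX/XO./.O., (2,2):-1/XOX/XO./..O
[XOX/XOO/...] X move#3: (2,0):+1/XOX/XOO/X..*, (2,1):-1/XOX/XOO/.X., (2,2):-1/XOX/XOO/..X
[XOX/XOO/X..] end (terminal -1, O#4); searched XOX/.O./... to 7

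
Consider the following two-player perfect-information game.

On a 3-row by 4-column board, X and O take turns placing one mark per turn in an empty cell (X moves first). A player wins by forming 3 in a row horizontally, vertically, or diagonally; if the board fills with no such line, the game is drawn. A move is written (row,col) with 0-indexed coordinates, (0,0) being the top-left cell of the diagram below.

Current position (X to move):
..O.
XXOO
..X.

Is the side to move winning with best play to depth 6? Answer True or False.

ply 1, X at ..O./XXOO/..X. | (0,0)=+1→X.O./XXOO/..X.*; (0,1)=+1→.XO./XXOO/..X.; (0,3)=+0→..OX/XXOO/..X.; (2,0)=+1→..O./XXOO/X.X.; (2,1)=+1→..O./XXOO/.XX.; (2,3)=+1→..O./XXOO/..XX
ply 2: X.O./XXOO/..X. is terminal -1 (O); from ..O./XXOO/..X. depth 6

X winning at [..O./XXOO/..X.]: True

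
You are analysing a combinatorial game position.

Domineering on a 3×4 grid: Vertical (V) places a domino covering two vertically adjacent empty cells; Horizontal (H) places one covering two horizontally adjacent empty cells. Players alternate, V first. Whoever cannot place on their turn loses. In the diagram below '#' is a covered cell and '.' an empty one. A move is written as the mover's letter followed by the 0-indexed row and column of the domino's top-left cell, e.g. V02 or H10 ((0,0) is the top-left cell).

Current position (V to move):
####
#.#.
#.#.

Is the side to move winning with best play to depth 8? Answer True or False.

V winning at [####/#.#./#.#.]: True

ply 1, V at ####/#.#./#.#. | V11=+1→####/###./###.*; V13=+1→####/#.##/#.##
ply 2: ####/###./###. is terminal -1 (H); from ####/#.#./#.#. depth 8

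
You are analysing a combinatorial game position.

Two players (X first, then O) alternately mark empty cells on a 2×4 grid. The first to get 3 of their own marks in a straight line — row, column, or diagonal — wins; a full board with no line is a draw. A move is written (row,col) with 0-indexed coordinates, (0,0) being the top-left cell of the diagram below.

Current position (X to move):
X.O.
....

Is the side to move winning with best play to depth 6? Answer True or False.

X winning at [X.O./....]: False

ply 1, X at X.O./.... | (0,1)=+0→XXO./....*; (0,3)=+0→X.OX/....; (1,0)=+0→X.O./X...; (1,1)=+0→X.O./.X..; (1,2)=+0→X.O./..X.; (1,3)=+0→X.O./...X
ply 2, O at XXO./.... | (0,3)=+0→XXOO/....*; (1,0)=+0→XXO./O...; (1,1)=+0→XXO./.O..; (1,2)=+0→XXO./..O.; (1,3)=+0→XXO./...O
ply 3, X at XXOO/.... | (1,0)=+0→XXOO/X...*; (1,1)=+0→XXOO/.X..; (1,2)=+0→XXOO/..X.; (1,3)=+0→XXOO/...X
ply 4, O at XXOO/X... | (1,1)=+0→XXOO/XO..*; (1,2)=+0→XXOO/X.O.; (1,3)=+0→XXOO/X..O
ply 5, X at XXOO/XO.. | (1,2)=+0→XXOO/XOX.*; (1,3)=+0→XXOO/XO.X
ply 6, O at XXOO/XOX. | (1,3)=+0→XXOO/XOXO*
ply 7: XXOO/XOXO is terminal +0 (X); from X.O./.... depth 6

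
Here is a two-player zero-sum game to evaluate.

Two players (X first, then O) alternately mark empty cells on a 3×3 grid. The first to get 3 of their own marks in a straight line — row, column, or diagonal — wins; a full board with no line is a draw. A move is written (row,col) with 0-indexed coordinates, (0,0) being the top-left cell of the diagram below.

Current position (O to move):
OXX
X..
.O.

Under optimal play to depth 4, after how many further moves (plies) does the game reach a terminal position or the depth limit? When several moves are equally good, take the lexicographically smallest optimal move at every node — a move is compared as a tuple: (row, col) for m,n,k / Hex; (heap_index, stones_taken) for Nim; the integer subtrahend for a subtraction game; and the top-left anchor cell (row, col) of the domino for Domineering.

[OXX/X../.O.] O move#1: (1,1):+0/OXX/XO./.O., (1,2):+0/OXX/X.O/.O., (2,0):+0/OXX/X../OO., (2,2):+1/OXX/X../.OO*
[OXX/X../.OO] X move#2: (1,1):-1/OXX/XX./.OO*, (1,2):-1/OXX/X.X/.OO, (2,0):-1/OXX/X../XOO
[OXX/XX./.OO] O move#3: (1,2):-1/OXX/XXO/.OO, (2,0):+1/OXX/XX./OOO*
[OXX/XX./OOO] end (terminal -1, X#4); searched OXX/X../.O. to 4

PV length from [OXX/X../.O.]: 3 plies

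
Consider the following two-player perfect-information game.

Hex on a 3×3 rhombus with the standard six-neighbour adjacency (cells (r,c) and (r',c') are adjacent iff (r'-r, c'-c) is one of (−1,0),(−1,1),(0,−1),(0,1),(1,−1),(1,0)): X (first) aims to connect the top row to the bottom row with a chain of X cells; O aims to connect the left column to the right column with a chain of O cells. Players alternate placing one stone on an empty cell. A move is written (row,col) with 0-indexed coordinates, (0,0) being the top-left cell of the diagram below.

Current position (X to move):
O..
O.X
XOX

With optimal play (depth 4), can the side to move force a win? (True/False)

[O../O.X/XOX] X move#1: (0,1):+1/OX./O.X/XOX*, (0,2):+1/O.X/O.X/XOX, (1,1):+1/O../OXX/XOX
[OX./O.X/XOX] O move#2: (0,2):-1/OXO/O.X/XOX*, (1,1):-1/OX./OOX/XOX
[OXO/O.X/XOX] X move#3: (1,1):+1/OXO/OXX/XOX*
[OXO/OXX/XOX] end (terminal -1, O#4); searched O../O.X/XOX to 4

X winning at [O../O.X/XOX]: True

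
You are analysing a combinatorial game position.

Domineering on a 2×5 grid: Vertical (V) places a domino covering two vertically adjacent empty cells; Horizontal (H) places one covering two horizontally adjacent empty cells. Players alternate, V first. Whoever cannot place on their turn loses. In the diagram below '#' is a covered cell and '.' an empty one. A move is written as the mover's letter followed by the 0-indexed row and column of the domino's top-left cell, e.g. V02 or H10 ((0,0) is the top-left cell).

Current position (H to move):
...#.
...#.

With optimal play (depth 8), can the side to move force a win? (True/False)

p1 H@[...#./...#.]: H00[##.#./...#.]-1* H01[.###./...#.]-1 H10[...#./##.#.]-1 H11[...#./.###.]-1
p2 V@[##.#./...#.]: V02[####./..##.]+1* V04[##.##/...##]-1
p3 H@[####./..##.]: H10[####./####.]-1*
p4 V@[####./####.]: V04[#####/#####]+1*
p5 H@[#####/#####] terminal -1; root [...#./...#.] d8

H winning at [...#./...#.]: False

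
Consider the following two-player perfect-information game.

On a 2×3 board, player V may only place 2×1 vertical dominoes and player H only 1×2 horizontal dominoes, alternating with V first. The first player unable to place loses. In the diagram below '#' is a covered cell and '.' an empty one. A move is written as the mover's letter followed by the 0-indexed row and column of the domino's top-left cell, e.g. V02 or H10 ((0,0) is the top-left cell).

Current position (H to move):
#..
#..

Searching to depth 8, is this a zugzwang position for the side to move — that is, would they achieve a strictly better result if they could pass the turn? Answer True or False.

p1 H@[#../#..]: H01[###/#..]+1* H11[#../###]+1
p2 V@[###/#..] terminal -1; root [#../#..] d8
suppose H passes — search the same position with V to move:
pass> p1 V@[#../#..]: V01[##./##.]+1* V02[#.#/#.#]+1
pass> p2 H@[##./##.] terminal -1; root [#../#..] d8
for H: play +1, pass -1

zugzwang(#../#.., H) = False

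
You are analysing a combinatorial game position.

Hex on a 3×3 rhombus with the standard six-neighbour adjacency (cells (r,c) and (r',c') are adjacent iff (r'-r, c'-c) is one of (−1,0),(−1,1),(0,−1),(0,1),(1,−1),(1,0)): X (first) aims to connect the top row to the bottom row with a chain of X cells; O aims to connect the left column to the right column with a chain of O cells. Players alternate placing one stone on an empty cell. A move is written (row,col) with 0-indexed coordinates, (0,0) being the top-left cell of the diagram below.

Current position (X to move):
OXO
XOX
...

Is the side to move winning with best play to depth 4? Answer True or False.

X winning at [OXO/XOX/...]: True

[OXO/XOX/...] X move#1: (2,0):+1/OXO/XOX/X..*, (2,1):-1/OXO/XOX/.X., (2,2):-1/OXO/XOX/..X
[OXO/XOX/X..] end (terminal -1, O#2); searched OXO/XOX/... to 4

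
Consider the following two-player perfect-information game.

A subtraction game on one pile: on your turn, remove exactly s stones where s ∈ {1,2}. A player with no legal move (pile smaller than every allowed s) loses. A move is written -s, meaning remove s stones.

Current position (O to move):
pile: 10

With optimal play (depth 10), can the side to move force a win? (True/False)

ply 1, O at 10 | -1=+1→9*; -2=-1→8
ply 2, X at 9 | -1=-1→8*; -2=-1→7
ply 3, O at 8 | -1=-1→7; -2=+1→6*
ply 4, X at 6 | -1=-1→5*; -2=-1→4
ply 5, O at 5 | -1=-1→4; -2=+1→3*
ply 6, X at 3 | -1=-1→2*; -2=-1→1
ply 7, O at 2 | -1=-1→1; -2=+1→0*
ply 8: 0 is terminal -1 (X); from 10 depth 10

O winning at [10]: True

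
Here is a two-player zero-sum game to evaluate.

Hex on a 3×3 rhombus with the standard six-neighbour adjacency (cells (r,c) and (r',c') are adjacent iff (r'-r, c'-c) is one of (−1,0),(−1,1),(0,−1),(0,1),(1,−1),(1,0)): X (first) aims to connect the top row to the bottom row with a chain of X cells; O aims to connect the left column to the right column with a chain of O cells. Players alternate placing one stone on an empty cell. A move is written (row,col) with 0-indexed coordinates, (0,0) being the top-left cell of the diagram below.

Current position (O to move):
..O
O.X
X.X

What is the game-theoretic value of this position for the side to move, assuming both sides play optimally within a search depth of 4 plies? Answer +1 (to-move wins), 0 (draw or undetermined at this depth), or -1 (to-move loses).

value(..O/O.X/X.X, O) = +1

p1 O@[..O/O.X/X.X]: (0,0)[O.O/O.X/X.X]+1* (0,1)[.OO/O.X/X.X]+1 (1,1)[..O/OOX/X.X]+1 (2,1)[..O/O.X/XOX]+1
p2 X@[O.O/O.X/X.X]: (0,1)[OXO/O.X/X.X]-1* (1,1)[O.O/OXX/X.X]-1 (2,1)[O.O/O.X/XXX]-1
p3 O@[OXO/O.X/X.X]: (1,1)[OXO/OOX/X.X]+1* (2,1)[OXO/O.X/XOX]-1
p4 X@[OXO/OOX/X.X] terminal -1; root [..O/O.X/X.X] d4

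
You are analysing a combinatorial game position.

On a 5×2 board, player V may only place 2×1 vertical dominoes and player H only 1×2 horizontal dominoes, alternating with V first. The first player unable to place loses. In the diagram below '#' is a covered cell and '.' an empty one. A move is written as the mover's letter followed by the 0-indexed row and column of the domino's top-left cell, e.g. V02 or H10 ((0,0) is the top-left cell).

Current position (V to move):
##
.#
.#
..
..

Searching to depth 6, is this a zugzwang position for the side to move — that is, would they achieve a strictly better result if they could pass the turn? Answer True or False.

zugzwang(##/.#/.#/../.., V) = False

p1 V@[##/.#/.#/../..]: V10[##/##/##/../..]-1 V20[##/.#/##/#./..]-1 V30[##/.#/.#/#./#.]+1* V31[##/.#/.#/.#/.#]+1
p2 H@[##/.#/.#/#./#.] terminal -1; root [##/.#/.#/../..] d6
if V skipped the turn, H would face:
~ p1 H@[##/.#/.#/../..]: H30[##/.#/.#/##/..]+1* H40[##/.#/.#/../##]-1
~ p2 V@[##/.#/.#/##/..]: V10[##/##/##/##/..]-1*
~ p3 H@[##/##/##/##/..]: H40[##/##/##/##/##]+1*
~ p4 V@[##/##/##/##/##] terminal -1; root [##/.#/.#/../..] d6
compare (V): move=+1 vs pass=-1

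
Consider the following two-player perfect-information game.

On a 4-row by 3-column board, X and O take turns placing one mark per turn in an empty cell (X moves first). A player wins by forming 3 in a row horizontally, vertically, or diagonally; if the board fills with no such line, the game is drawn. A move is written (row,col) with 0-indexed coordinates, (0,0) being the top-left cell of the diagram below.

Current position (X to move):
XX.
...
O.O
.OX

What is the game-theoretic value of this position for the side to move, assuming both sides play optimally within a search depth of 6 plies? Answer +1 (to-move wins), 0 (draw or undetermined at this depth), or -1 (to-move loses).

ply 1, X at XX./.../O.O/.OX | (0,2)=+1→XXX/.../O.O/.OX*; (1,0)=-1→XX./X../O.O/.OX; (1,1)=-1→XX./.X./O.O/.OX; (1,2)=-1→XX./..X/O.O/.OX; (2,1)=+1→XX./.../OXO/.OX; (3,0)=-1→XX./.../O.O/XOX
ply 2: XXX/.../O.O/.OX is terminal -1 (O); from XX./.../O.O/.OX depth 6

value(XX./.../O.O/.OX, X) = +1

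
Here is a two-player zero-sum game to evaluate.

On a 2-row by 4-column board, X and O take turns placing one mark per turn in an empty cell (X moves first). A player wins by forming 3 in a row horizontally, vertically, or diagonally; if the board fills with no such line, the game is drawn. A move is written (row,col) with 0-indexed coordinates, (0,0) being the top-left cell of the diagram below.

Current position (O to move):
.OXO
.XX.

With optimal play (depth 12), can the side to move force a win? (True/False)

ply 1, O at .OXO/.XX. | (0,0)=-1→OOXO/.XX.*; (1,0)=-1→.OXO/OXX.; (1,3)=-1→.OXO/.XXO
ply 2, X at OOXO/.XX. | (1,0)=+1→OOXO/XXX.*; (1,3)=+1→OOXO/.XXX
ply 3: OOXO/XXX. is terminal -1 (O); from .OXO/.XX. depth 12

O winning at [.OXO/.XX.]: False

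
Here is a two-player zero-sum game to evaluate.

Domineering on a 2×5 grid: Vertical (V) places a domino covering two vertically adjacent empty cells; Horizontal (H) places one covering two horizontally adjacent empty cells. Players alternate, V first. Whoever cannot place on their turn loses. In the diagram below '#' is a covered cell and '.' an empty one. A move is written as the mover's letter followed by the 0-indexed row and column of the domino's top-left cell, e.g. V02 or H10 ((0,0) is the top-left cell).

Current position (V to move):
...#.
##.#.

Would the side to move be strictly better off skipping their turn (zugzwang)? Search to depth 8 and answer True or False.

p1 V@[...#./##.#.]: V02[..##./####.]+1* V04[...##/##.##]-1
p2 H@[..##./####.]: H00[####./####.]-1*
p3 V@[####./####.]: V04[#####/#####]+1*
p4 H@[#####/#####] terminal -1; root [...#./##.#.] d8
suppose V passes — search the same position with H to move:
pass> p1 H@[...#./##.#.]: H00[##.#./##.#.]-1* H01[.###./##.#.]-1
pass> p2 V@[##.#./##.#.]: V02[####./####.]+1* V04[##.##/##.##]+1
pass> p3 H@[####./####.] terminal -1; root [...#./##.#.] d8
for V: play +1, pass +1

zugzwang(...#./##.#., V) = False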